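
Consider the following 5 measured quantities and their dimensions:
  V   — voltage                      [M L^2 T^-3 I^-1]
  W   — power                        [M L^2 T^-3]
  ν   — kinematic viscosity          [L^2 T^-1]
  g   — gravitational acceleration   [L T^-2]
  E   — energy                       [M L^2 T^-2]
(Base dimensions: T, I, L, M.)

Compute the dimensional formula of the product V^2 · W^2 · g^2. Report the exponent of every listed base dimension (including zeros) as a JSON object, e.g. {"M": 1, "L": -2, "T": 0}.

Exponent matrix [T,I,L,M] × [V,W,ν,g,E]:
  T: [-3 -3 -1 -2 -2]
  I: [-1  0  0  0  0]
  L: [ 2  2  2  1  2]
  M: [ 1  1  0  0  1]
  [T]: (2)·-3+(2)·-3+(2)·-2 = -16
  [I]: (2)·-1+(2)·0+(2)·0 = -2
  [L]: (2)·2+(2)·2+(2)·1 = 10
  [M]: (2)·1+(2)·1+(2)·0 = 4
⇒ T^-16 I^-2 L^10 M^4

{"T": -16, "I": -2, "L": 10, "M": 4}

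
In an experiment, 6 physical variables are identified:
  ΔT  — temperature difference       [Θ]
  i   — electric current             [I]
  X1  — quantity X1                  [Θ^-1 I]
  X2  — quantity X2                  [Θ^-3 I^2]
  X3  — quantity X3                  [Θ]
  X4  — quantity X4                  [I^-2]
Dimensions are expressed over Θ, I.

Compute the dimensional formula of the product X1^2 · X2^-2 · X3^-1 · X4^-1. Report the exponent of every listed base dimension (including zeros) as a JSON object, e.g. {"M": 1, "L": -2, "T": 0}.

Exponent matrix [Θ,I] × [ΔT,i,X1,X2,X3,X4]:
  Θ: [ 1  0 -1 -3  1  0]
  I: [ 0  1  1  2  0 -2]
  [Θ]: (2)·-1+(-2)·-3+(-1)·1+(-1)·0 = 3
  [I]: (2)·1+(-2)·2+(-1)·0+(-1)·-2 = 0
⇒ Θ^3

{"Θ": 3, "I": 0}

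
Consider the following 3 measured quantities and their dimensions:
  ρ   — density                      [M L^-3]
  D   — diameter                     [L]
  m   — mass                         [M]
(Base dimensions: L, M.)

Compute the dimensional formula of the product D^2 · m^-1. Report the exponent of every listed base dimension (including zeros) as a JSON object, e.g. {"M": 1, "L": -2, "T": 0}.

{"L": 2, "M": -1}

Write exponents as rows L,M / cols ρ,D,m:
  L: [-3  1  0]
  M: [ 1  0  1]
  [L]: (2)·1+(-1)·0 = 2
  [M]: (2)·0+(-1)·1 = -1
⇒ L^2 M^-1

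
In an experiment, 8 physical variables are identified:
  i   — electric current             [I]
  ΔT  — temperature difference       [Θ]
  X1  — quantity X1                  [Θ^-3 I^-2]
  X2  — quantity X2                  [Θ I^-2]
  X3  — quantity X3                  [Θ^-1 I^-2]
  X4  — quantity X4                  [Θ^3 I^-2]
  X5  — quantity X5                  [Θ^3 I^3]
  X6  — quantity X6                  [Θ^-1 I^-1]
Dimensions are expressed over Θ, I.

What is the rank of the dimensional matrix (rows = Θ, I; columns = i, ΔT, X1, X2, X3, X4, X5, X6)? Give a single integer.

2

Dimensional matrix (Θ×I by i×ΔT×X1×X2×X3×X4×X5×X6):
  Θ: [ 0  1 -3  1 -1  3  3 -1]
  I: [ 1  0 -2 -2 -2 -2  3 -1]
Echelon form has 2 nonzero rows (pivots: i,ΔT)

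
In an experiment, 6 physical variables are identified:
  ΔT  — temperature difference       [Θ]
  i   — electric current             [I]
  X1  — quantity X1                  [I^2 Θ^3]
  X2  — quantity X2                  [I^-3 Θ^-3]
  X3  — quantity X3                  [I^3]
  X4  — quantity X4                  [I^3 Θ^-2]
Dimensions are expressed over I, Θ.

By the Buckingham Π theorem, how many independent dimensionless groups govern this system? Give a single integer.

Exponent matrix [I,Θ] × [ΔT,i,X1,X2,X3,X4]:
  I: [ 0  1  2 -3  3  3]
  Θ: [ 1  0  3 -3  0 -2]
Row reduction gives pivot columns ΔT,i; rank = 2
Π count = n − r = 6 − 2 = 4

4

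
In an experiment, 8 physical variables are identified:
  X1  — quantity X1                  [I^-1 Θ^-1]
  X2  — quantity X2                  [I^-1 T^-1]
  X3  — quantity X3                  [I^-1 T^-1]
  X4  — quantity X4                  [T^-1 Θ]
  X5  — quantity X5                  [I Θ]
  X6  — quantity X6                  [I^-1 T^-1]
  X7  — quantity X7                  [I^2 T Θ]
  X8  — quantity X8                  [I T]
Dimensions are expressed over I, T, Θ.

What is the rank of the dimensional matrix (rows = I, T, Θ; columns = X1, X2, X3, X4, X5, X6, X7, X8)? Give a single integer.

Exponent matrix [I,T,Θ] × [X1,X2,X3,X4,X5,X6,X7,X8]:
  I: [-1 -1 -1  0  1 -1  2  1]
  T: [ 0 -1 -1 -1  0 -1  1  1]
  Θ: [-1  0  0  1  1  0  1  0]
Echelon form has 2 nonzero rows (pivots: X1,X2)

2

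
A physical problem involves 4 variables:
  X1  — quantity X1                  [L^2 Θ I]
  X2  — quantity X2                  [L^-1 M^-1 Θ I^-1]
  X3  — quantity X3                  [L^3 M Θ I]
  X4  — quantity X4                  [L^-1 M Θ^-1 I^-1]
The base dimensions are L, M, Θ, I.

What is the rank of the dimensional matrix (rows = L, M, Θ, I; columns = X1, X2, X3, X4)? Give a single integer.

Exponent matrix [L,M,Θ,I] × [X1,X2,X3,X4]:
  L: [ 2 -1  3 -1]
  M: [ 0 -1  1  1]
  Θ: [ 1  1  1 -1]
  I: [ 1 -1  1 -1]
RREF → pivots at {X1,X2,X3} ⇒ r = 3

3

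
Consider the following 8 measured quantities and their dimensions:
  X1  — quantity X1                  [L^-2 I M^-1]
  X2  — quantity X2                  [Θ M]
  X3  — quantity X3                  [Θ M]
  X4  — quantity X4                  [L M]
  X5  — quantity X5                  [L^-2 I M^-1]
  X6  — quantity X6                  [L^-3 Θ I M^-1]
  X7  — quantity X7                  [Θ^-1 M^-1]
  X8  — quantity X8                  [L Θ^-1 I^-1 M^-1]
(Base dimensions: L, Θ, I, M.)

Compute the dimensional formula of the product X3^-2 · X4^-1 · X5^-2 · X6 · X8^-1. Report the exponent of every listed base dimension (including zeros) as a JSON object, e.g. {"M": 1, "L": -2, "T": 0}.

Dimensional matrix (L×Θ×I×M by X1×X2×X3×X4×X5×X6×X7×X8):
  L: [-2  0  0  1 -2 -3  0  1]
  Θ: [ 0  1  1  0  0  1 -1 -1]
  I: [ 1  0  0  0  1  1  0 -1]
  M: [-1  1  1  1 -1 -1 -1 -1]
  [L]: (-2)·0+(-1)·1+(-2)·-2+(1)·-3+(-1)·1 = -1
  [Θ]: (-2)·1+(-1)·0+(-2)·0+(1)·1+(-1)·-1 = 0
  [I]: (-2)·0+(-1)·0+(-2)·1+(1)·1+(-1)·-1 = 0
  [M]: (-2)·1+(-1)·1+(-2)·-1+(1)·-1+(-1)·-1 = -1
⇒ L^-1 M^-1

{"L": -1, "Θ": 0, "I": 0, "M": -1}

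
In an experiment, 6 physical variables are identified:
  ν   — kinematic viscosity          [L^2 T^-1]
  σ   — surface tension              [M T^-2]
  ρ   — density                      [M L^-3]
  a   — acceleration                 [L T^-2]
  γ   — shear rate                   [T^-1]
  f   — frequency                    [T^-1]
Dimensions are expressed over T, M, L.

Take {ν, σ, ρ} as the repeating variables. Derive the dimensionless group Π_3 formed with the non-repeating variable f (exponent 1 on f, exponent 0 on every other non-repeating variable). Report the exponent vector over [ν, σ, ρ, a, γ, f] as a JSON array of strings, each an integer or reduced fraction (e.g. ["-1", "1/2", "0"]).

Write exponents as rows T,M,L / cols ν,σ,ρ,a,γ,f:
  T: [-1 -2  0 -2 -1 -1]
  M: [ 0  1  1  0  0  0]
  L: [ 2  0 -3  1  0  0]
Echelon form has 3 nonzero rows (pivots: ν,σ,ρ)
Pivot set = {ν,σ,ρ}, free = {a,γ,f}
RREF:
  r0: [   1    0    0   -4   -3   -3]
  r1: [   0    1    0    3    2    2]
  r2: [   0    0    1   -3   -2   -2]
Fix exponent of f at 1, a at 0, γ at 0; solve each RREF row for its pivot's exponent:
  r0: exp(ν) + (-3)·1 = 0 ⇒ exp(ν) = 3
  r1: exp(σ) + (2)·1 = 0 ⇒ exp(σ) = -2
  r2: exp(ρ) + (-2)·1 = 0 ⇒ exp(ρ) = 2
Π_3 = ν^3 · σ^-2 · ρ^2 · f

["3", "-2", "2", "0", "0", "1"]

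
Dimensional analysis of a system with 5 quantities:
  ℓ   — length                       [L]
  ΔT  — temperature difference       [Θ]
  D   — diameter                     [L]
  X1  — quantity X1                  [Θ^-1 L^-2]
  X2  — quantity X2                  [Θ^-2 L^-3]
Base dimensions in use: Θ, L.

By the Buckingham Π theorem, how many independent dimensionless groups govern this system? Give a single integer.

3

Dimensional matrix (Θ×L by ℓ×ΔT×D×X1×X2):
  Θ: [ 0  1  0 -1 -2]
  L: [ 1  0  1 -2 -3]
RREF → pivots at {ℓ,ΔT} ⇒ r = 2
Π count = n − r = 5 − 2 = 3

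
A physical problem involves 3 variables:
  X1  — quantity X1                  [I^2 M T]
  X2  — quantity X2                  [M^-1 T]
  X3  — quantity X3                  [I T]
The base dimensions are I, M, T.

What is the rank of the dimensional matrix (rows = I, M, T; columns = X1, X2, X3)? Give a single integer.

2

Exponent matrix [I,M,T] × [X1,X2,X3]:
  I: [ 2  0  1]
  M: [ 1 -1  0]
  T: [ 1  1  1]
Echelon form has 2 nonzero rows (pivots: X1,X2)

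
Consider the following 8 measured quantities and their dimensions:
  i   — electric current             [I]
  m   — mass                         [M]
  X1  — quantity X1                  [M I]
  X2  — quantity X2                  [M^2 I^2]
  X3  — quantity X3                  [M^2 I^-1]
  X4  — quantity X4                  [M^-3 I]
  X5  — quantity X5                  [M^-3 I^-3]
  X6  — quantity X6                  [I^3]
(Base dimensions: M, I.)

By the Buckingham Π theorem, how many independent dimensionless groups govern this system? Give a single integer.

6

Exponent matrix [M,I] × [i,m,X1,X2,X3,X4,X5,X6]:
  M: [ 0  1  1  2  2 -3 -3  0]
  I: [ 1  0  1  2 -1  1 -3  3]
Echelon form has 2 nonzero rows (pivots: i,m)
Π count = n − r = 8 − 2 = 6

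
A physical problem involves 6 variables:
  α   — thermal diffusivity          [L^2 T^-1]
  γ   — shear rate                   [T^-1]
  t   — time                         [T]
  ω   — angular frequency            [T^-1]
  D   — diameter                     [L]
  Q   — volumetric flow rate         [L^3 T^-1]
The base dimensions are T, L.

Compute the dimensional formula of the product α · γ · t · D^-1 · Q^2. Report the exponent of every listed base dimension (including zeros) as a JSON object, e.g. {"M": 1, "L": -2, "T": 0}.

{"T": -3, "L": 7}

Exponent matrix [T,L] × [α,γ,t,ω,D,Q]:
  T: [-1 -1  1 -1  0 -1]
  L: [ 2  0  0  0  1  3]
  [T]: (1)·-1+(1)·-1+(1)·1+(-1)·0+(2)·-1 = -3
  [L]: (1)·2+(1)·0+(1)·0+(-1)·1+(2)·3 = 7
⇒ T^-3 L^7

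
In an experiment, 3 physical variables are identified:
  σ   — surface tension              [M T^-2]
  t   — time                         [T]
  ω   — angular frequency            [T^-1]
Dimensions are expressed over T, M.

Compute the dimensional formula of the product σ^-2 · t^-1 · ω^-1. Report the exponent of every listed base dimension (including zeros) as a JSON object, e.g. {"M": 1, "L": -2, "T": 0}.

Dimensional matrix (T×M by σ×t×ω):
  T: [-2  1 -1]
  M: [ 1  0  0]
  [T]: (-2)·-2+(-1)·1+(-1)·-1 = 4
  [M]: (-2)·1+(-1)·0+(-1)·0 = -2
⇒ T^4 M^-2

{"T": 4, "M": -2}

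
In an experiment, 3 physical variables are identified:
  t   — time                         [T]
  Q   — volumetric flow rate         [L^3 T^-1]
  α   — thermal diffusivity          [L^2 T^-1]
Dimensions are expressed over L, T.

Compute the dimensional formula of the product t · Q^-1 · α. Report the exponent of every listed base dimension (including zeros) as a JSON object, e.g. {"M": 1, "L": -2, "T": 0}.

Write exponents as rows L,T / cols t,Q,α:
  L: [ 0  3  2]
  T: [ 1 -1 -1]
  [L]: (1)·0+(-1)·3+(1)·2 = -1
  [T]: (1)·1+(-1)·-1+(1)·-1 = 1
⇒ L^-1 T

{"L": -1, "T": 1}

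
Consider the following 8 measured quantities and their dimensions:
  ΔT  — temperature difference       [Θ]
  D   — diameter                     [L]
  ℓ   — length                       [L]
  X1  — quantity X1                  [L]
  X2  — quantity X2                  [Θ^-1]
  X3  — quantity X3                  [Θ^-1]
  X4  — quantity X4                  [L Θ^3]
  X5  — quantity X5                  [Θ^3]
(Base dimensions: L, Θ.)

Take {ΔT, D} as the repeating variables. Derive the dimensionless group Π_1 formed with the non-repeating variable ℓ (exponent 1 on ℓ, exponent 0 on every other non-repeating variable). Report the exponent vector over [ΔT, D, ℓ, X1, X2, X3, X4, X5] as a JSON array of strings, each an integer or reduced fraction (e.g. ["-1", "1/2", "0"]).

["0", "-1", "1", "0", "0", "0", "0", "0"]

Write exponents as rows L,Θ / cols ΔT,D,ℓ,X1,X2,X3,X4,X5:
  L: [ 0  1  1  1  0  0  1  0]
  Θ: [ 1  0  0  0 -1 -1  3  3]
RREF → pivots at {ΔT,D} ⇒ r = 2
Pivot set = {ΔT,D}, free = {ℓ,X1,X2,X3,X4,X5}
RREF:
  r0: [   1    0    0    0   -1   -1    3    3]
  r1: [   0    1    1    1    0    0    1    0]
Fix exponent of ℓ at 1, X1 at 0, X2 at 0, X3 at 0, X4 at 0, X5 at 0; solve each RREF row for its pivot's exponent:
  r0: exp(ΔT) + (0)·1 = 0 ⇒ exp(ΔT) = 0
  r1: exp(D) + (1)·1 = 0 ⇒ exp(D) = -1
Π_1 = D^-1 · ℓ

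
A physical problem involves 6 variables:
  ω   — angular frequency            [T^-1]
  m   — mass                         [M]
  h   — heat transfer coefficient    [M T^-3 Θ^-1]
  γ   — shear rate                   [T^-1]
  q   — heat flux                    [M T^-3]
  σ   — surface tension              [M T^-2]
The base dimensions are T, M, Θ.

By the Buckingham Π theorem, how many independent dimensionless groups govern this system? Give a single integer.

Exponent matrix [T,M,Θ] × [ω,m,h,γ,q,σ]:
  T: [-1  0 -3 -1 -3 -2]
  M: [ 0  1  1  0  1  1]
  Θ: [ 0  0 -1  0  0  0]
Echelon form has 3 nonzero rows (pivots: ω,m,h)
Π count = n − r = 6 − 3 = 3

3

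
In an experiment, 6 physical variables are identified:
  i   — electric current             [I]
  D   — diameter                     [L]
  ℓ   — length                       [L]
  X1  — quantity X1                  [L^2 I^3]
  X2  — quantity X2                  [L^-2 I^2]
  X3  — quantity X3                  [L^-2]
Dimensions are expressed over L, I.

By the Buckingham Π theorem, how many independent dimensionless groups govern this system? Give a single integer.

4

Write exponents as rows L,I / cols i,D,ℓ,X1,X2,X3:
  L: [ 0  1  1  2 -2 -2]
  I: [ 1  0  0  3  2  0]
RREF → pivots at {i,D} ⇒ r = 2
6 vars − rank 2 = 4 Π groups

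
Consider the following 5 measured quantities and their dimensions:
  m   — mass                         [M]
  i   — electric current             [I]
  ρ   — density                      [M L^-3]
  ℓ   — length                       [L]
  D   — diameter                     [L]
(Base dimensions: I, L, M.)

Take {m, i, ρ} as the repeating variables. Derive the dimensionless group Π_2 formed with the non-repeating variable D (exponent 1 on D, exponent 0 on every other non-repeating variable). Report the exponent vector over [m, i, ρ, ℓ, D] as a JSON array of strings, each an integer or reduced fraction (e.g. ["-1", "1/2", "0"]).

Write exponents as rows I,L,M / cols m,i,ρ,ℓ,D:
  I: [ 0  1  0  0  0]
  L: [ 0  0 -3  1  1]
  M: [ 1  0  1  0  0]
RREF → pivots at {m,i,ρ} ⇒ r = 3
Repeat: m,i,ρ; free: ℓ,D
RREF:
  r0: [   1    0    0  1/3  1/3]
  r1: [   0    1    0    0    0]
  r2: [   0    0    1 -1/3 -1/3]
Fix exponent of D at 1, ℓ at 0; solve each RREF row for its pivot's exponent:
  r0: exp(m) + (1/3)·1 = 0 ⇒ exp(m) = -1/3
  r1: exp(i) + (0)·1 = 0 ⇒ exp(i) = 0
  r2: exp(ρ) + (-1/3)·1 = 0 ⇒ exp(ρ) = 1/3
Π_2 = m^(-1/3) · ρ^(1/3) · D

["-1/3", "0", "1/3", "0", "1"]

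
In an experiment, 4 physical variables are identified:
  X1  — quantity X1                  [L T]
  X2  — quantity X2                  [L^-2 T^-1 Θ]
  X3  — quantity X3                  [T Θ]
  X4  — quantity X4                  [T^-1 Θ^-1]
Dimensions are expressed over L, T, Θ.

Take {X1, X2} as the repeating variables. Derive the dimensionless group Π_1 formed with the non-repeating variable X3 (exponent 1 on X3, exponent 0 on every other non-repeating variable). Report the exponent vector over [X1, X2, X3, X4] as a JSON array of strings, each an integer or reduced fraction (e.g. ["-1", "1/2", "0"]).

Exponent matrix [L,T,Θ] × [X1,X2,X3,X4]:
  L: [ 1 -2  0  0]
  T: [ 1 -1  1 -1]
  Θ: [ 0  1  1 -1]
Echelon form has 2 nonzero rows (pivots: X1,X2)
Pivot set = {X1,X2}, free = {X3,X4}
RREF:
  r0: [   1    0    2   -2]
  r1: [   0    1    1   -1]
  r2: [   0    0    0    0]
Fix exponent of X3 at 1, X4 at 0; solve each RREF row for its pivot's exponent:
  r0: exp(X1) + (2)·1 = 0 ⇒ exp(X1) = -2
  r1: exp(X2) + (1)·1 = 0 ⇒ exp(X2) = -1
Π_1 = X1^-2 · X2^-1 · X3

["-2", "-1", "1", "0"]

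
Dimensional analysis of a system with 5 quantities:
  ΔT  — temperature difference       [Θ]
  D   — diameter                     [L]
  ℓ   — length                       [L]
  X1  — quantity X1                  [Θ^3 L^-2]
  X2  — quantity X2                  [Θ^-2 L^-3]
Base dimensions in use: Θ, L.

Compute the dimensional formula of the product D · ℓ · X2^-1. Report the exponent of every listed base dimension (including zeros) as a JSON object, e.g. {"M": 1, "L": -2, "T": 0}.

Exponent matrix [Θ,L] × [ΔT,D,ℓ,X1,X2]:
  Θ: [ 1  0  0  3 -2]
  L: [ 0  1  1 -2 -3]
  [Θ]: (1)·0+(1)·0+(-1)·-2 = 2
  [L]: (1)·1+(1)·1+(-1)·-3 = 5
⇒ Θ^2 L^5

{"Θ": 2, "L": 5}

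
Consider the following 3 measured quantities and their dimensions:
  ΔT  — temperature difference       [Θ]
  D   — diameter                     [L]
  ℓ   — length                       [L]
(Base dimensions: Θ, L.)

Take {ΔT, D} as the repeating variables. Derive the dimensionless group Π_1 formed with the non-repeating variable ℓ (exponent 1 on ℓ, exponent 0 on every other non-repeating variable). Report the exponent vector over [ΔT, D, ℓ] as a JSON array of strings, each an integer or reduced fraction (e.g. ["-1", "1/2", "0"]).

Exponent matrix [Θ,L] × [ΔT,D,ℓ]:
  Θ: [ 1  0  0]
  L: [ 0  1  1]
Echelon form has 2 nonzero rows (pivots: ΔT,D)
Pivot set = {ΔT,D}, free = {ℓ}
RREF:
  r0: [   1    0    0]
  r1: [   0    1    1]
Fix exponent of ℓ at 1; solve each RREF row for its pivot's exponent:
  r0: exp(ΔT) + (0)·1 = 0 ⇒ exp(ΔT) = 0
  r1: exp(D) + (1)·1 = 0 ⇒ exp(D) = -1
Π_1 = D^-1 · ℓ

["0", "-1", "1"]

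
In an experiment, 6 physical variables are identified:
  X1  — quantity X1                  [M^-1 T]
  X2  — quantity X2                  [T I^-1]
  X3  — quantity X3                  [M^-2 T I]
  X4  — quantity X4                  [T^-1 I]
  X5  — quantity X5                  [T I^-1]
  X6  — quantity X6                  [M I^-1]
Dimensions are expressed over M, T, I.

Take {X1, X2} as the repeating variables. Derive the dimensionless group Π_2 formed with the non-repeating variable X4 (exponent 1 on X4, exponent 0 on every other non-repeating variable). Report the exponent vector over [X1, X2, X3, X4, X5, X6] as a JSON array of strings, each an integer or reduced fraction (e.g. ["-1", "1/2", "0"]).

Exponent matrix [M,T,I] × [X1,X2,X3,X4,X5,X6]:
  M: [-1  0 -2  0  0  1]
  T: [ 1  1  1 -1  1  0]
  I: [ 0 -1  1  1 -1 -1]
Row reduction gives pivot columns X1,X2; rank = 2
Pivot set = {X1,X2}, free = {X3,X4,X5,X6}
RREF:
  r0: [   1    0    2    0    0   -1]
  r1: [   0    1   -1   -1    1    1]
  r2: [   0    0    0    0    0    0]
Fix exponent of X4 at 1, X3 at 0, X5 at 0, X6 at 0; solve each RREF row for its pivot's exponent:
  r0: exp(X1) + (0)·1 = 0 ⇒ exp(X1) = 0
  r1: exp(X2) + (-1)·1 = 0 ⇒ exp(X2) = 1
Π_2 = X2 · X4

["0", "1", "0", "1", "0", "0"]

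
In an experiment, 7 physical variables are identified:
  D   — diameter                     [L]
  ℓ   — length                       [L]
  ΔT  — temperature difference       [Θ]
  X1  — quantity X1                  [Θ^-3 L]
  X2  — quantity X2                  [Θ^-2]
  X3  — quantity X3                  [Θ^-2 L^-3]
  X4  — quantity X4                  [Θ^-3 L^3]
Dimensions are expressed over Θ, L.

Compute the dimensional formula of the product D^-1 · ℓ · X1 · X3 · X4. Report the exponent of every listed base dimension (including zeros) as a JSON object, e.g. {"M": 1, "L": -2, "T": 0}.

{"Θ": -8, "L": 1}

Exponent matrix [Θ,L] × [D,ℓ,ΔT,X1,X2,X3,X4]:
  Θ: [ 0  0  1 -3 -2 -2 -3]
  L: [ 1  1  0  1  0 -3  3]
  [Θ]: (-1)·0+(1)·0+(1)·-3+(1)·-2+(1)·-3 = -8
  [L]: (-1)·1+(1)·1+(1)·1+(1)·-3+(1)·3 = 1
⇒ Θ^-8 L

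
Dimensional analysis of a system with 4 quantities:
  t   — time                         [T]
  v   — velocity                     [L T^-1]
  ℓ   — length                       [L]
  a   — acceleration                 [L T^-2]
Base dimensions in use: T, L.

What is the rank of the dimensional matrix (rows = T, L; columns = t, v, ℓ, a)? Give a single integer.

Write exponents as rows T,L / cols t,v,ℓ,a:
  T: [ 1 -1  0 -2]
  L: [ 0  1  1  1]
RREF → pivots at {t,v} ⇒ r = 2

2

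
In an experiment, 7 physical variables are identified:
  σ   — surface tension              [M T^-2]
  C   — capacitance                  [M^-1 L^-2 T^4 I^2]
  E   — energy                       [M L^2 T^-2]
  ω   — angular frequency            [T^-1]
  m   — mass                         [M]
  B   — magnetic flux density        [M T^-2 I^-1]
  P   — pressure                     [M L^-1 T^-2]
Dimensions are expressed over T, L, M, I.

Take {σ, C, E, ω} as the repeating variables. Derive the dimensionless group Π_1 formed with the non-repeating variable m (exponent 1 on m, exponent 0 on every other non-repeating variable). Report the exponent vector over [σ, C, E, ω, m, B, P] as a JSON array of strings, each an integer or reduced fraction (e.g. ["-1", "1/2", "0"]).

["-1", "0", "0", "2", "1", "0", "0"]

Dimensional matrix (T×L×M×I by σ×C×E×ω×m×B×P):
  T: [-2  4 -2 -1  0 -2 -2]
  L: [ 0 -2  2  0  0  0 -1]
  M: [ 1 -1  1  0  1  1  1]
  I: [ 0  2  0  0  0 -1  0]
RREF → pivots at {σ,C,E,ω} ⇒ r = 4
Pivot set = {σ,C,E,ω}, free = {m,B,P}
RREF:
  r0: [   1    0    0    0    1    1  3/2]
  r1: [   0    1    0    0    0 -1/2    0]
  r2: [   0    0    1    0    0 -1/2 -1/2]
  r3: [   0    0    0    1   -2   -1    0]
Fix exponent of m at 1, B at 0, P at 0; solve each RREF row for its pivot's exponent:
  r0: exp(σ) + (1)·1 = 0 ⇒ exp(σ) = -1
  r1: exp(C) + (0)·1 = 0 ⇒ exp(C) = 0
  r2: exp(E) + (0)·1 = 0 ⇒ exp(E) = 0
  r3: exp(ω) + (-2)·1 = 0 ⇒ exp(ω) = 2
Π_1 = σ^-1 · ω^2 · m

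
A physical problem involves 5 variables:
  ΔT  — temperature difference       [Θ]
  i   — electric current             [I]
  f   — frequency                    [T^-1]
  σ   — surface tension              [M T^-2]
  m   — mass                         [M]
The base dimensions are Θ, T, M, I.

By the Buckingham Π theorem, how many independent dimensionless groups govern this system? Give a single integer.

1

Dimensional matrix (Θ×T×M×I by ΔT×i×f×σ×m):
  Θ: [ 1  0  0  0  0]
  T: [ 0  0 -1 -2  0]
  M: [ 0  0  0  1  1]
  I: [ 0  1  0  0  0]
Row reduction gives pivot columns ΔT,i,f,σ; rank = 4
5 vars − rank 4 = 1 Π group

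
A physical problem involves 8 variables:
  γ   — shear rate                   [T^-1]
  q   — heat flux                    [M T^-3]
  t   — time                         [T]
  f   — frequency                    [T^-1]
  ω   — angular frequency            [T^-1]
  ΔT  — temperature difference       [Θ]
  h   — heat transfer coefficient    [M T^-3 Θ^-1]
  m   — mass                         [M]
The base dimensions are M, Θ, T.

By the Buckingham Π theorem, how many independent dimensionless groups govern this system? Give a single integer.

Write exponents as rows M,Θ,T / cols γ,q,t,f,ω,ΔT,h,m:
  M: [ 0  1  0  0  0  0  1  1]
  Θ: [ 0  0  0  0  0  1 -1  0]
  T: [-1 -3  1 -1 -1  0 -3  0]
RREF → pivots at {γ,q,ΔT} ⇒ r = 3
Π count = n − r = 8 − 3 = 5

5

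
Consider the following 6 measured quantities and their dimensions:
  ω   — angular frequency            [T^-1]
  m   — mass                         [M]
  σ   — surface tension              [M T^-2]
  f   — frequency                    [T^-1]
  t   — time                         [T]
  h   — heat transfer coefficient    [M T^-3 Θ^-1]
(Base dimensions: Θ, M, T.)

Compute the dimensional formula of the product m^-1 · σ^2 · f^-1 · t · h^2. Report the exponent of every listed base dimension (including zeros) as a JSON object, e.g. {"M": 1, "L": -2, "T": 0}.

Dimensional matrix (Θ×M×T by ω×m×σ×f×t×h):
  Θ: [ 0  0  0  0  0 -1]
  M: [ 0  1  1  0  0  1]
  T: [-1  0 -2 -1  1 -3]
  [Θ]: (-1)·0+(2)·0+(-1)·0+(1)·0+(2)·-1 = -2
  [M]: (-1)·1+(2)·1+(-1)·0+(1)·0+(2)·1 = 3
  [T]: (-1)·0+(2)·-2+(-1)·-1+(1)·1+(2)·-3 = -8
⇒ Θ^-2 M^3 T^-8

{"Θ": -2, "M": 3, "T": -8}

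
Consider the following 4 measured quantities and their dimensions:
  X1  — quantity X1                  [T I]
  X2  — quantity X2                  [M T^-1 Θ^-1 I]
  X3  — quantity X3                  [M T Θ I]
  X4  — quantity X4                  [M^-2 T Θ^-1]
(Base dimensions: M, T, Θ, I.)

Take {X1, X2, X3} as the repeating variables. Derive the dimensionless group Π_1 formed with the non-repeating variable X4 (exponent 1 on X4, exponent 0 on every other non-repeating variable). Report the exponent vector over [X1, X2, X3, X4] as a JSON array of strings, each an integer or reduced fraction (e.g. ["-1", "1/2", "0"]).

["-2", "1/2", "3/2", "1"]

Write exponents as rows M,T,Θ,I / cols X1,X2,X3,X4:
  M: [ 0  1  1 -2]
  T: [ 1 -1  1  1]
  Θ: [ 0 -1  1 -1]
  I: [ 1  1  1  0]
Echelon form has 3 nonzero rows (pivots: X1,X2,X3)
Pivot set = {X1,X2,X3}, free = {X4}
RREF:
  r0: [   1    0    0    2]
  r1: [   0    1    0 -1/2]
  r2: [   0    0    1 -3/2]
  r3: [   0    0    0    0]
Fix exponent of X4 at 1; solve each RREF row for its pivot's exponent:
  r0: exp(X1) + (2)·1 = 0 ⇒ exp(X1) = -2
  r1: exp(X2) + (-1/2)·1 = 0 ⇒ exp(X2) = 1/2
  r2: exp(X3) + (-3/2)·1 = 0 ⇒ exp(X3) = 3/2
Π_1 = X1^-2 · X2^(1/2) · X3^(3/2) · X4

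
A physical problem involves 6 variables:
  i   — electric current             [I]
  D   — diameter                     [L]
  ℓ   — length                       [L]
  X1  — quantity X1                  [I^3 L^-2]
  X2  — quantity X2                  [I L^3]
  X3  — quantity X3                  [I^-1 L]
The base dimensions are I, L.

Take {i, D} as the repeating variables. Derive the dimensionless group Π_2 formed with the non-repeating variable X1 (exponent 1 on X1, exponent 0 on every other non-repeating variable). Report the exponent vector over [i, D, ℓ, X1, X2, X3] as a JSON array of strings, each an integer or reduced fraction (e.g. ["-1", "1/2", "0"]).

["-3", "2", "0", "1", "0", "0"]

Write exponents as rows I,L / cols i,D,ℓ,X1,X2,X3:
  I: [ 1  0  0  3  1 -1]
  L: [ 0  1  1 -2  3  1]
Echelon form has 2 nonzero rows (pivots: i,D)
Repeat: i,D; free: ℓ,X1,X2,X3
RREF:
  r0: [   1    0    0    3    1   -1]
  r1: [   0    1    1   -2    3    1]
Fix exponent of X1 at 1, ℓ at 0, X2 at 0, X3 at 0; solve each RREF row for its pivot's exponent:
  r0: exp(i) + (3)·1 = 0 ⇒ exp(i) = -3
  r1: exp(D) + (-2)·1 = 0 ⇒ exp(D) = 2
Π_2 = i^-3 · D^2 · X1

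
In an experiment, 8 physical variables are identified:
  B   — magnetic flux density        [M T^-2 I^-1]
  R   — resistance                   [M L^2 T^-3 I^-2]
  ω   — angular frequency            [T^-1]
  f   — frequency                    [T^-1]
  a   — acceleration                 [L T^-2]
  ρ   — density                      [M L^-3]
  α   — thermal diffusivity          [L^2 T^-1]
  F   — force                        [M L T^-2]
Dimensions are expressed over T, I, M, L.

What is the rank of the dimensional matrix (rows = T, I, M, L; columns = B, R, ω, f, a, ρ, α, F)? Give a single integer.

Exponent matrix [T,I,M,L] × [B,R,ω,f,a,ρ,α,F]:
  T: [-2 -3 -1 -1 -2  0 -1 -2]
  I: [-1 -2  0  0  0  0  0  0]
  M: [ 1  1  0  0  0  1  0  1]
  L: [ 0  2  0  0  1 -3  2  1]
Row reduction gives pivot columns B,R,ω,a; rank = 4

4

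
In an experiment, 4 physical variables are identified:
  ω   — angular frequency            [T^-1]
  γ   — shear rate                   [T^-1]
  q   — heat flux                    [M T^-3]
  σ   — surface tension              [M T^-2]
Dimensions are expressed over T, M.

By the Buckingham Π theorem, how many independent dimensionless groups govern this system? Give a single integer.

2

Dimensional matrix (T×M by ω×γ×q×σ):
  T: [-1 -1 -3 -2]
  M: [ 0  0  1  1]
Row reduction gives pivot columns ω,q; rank = 2
n=4, r=2 ⇒ 2 dimensionless groups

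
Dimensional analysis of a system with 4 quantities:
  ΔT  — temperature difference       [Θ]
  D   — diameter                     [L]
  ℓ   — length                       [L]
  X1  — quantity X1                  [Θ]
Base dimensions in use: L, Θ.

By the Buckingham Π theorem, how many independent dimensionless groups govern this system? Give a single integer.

Dimensional matrix (L×Θ by ΔT×D×ℓ×X1):
  L: [ 0  1  1  0]
  Θ: [ 1  0  0  1]
Echelon form has 2 nonzero rows (pivots: ΔT,D)
Π count = n − r = 4 − 2 = 2

2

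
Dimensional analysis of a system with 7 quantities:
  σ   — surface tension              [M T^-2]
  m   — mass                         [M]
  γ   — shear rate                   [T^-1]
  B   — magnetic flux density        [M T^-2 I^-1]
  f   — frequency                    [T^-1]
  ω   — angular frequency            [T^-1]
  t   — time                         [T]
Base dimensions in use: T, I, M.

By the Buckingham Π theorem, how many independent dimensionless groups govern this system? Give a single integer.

4

Dimensional matrix (T×I×M by σ×m×γ×B×f×ω×t):
  T: [-2  0 -1 -2 -1 -1  1]
  I: [ 0  0  0 -1  0  0  0]
  M: [ 1  1  0  1  0  0  0]
RREF → pivots at {σ,m,B} ⇒ r = 3
7 vars − rank 3 = 4 Π groups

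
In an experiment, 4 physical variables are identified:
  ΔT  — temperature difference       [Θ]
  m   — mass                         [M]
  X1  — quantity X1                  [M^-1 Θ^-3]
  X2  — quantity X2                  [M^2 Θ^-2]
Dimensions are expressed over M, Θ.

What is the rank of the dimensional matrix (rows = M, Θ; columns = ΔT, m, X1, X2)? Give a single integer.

Exponent matrix [M,Θ] × [ΔT,m,X1,X2]:
  M: [ 0  1 -1  2]
  Θ: [ 1  0 -3 -2]
Row reduction gives pivot columns ΔT,m; rank = 2

2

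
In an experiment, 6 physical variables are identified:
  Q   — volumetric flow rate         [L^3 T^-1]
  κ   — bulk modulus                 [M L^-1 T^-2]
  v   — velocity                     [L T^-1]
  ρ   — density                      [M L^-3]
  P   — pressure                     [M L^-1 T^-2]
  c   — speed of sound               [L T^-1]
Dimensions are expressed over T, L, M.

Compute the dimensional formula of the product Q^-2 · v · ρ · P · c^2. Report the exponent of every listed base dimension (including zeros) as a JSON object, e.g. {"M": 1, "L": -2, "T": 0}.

{"T": -3, "L": -7, "M": 2}

Dimensional matrix (T×L×M by Q×κ×v×ρ×P×c):
  T: [-1 -2 -1  0 -2 -1]
  L: [ 3 -1  1 -3 -1  1]
  M: [ 0  1  0  1  1  0]
  [T]: (-2)·-1+(1)·-1+(1)·0+(1)·-2+(2)·-1 = -3
  [L]: (-2)·3+(1)·1+(1)·-3+(1)·-1+(2)·1 = -7
  [M]: (-2)·0+(1)·0+(1)·1+(1)·1+(2)·0 = 2
⇒ T^-3 L^-7 M^2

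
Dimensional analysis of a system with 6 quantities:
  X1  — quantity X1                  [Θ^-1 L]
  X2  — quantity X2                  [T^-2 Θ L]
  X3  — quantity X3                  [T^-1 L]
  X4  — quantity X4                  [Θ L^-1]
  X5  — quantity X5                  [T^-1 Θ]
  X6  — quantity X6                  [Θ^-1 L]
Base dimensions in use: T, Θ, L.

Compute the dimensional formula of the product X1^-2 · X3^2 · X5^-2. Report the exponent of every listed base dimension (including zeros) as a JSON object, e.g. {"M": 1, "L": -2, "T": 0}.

Write exponents as rows T,Θ,L / cols X1,X2,X3,X4,X5,X6:
  T: [ 0 -2 -1  0 -1  0]
  Θ: [-1  1  0  1  1 -1]
  L: [ 1  1  1 -1  0  1]
  [T]: (-2)·0+(2)·-1+(-2)·-1 = 0
  [Θ]: (-2)·-1+(2)·0+(-2)·1 = 0
  [L]: (-2)·1+(2)·1+(-2)·0 = 0
⇒ 1 (dimensionless)

{"T": 0, "Θ": 0, "L": 0}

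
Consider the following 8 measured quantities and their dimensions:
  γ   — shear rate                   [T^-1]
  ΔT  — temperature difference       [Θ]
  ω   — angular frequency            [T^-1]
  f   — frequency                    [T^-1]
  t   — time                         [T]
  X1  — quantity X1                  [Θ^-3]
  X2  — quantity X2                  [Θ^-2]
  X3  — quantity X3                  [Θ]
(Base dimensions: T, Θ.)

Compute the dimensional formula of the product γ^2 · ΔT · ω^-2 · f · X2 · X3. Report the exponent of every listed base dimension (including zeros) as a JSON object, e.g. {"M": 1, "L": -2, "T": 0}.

{"T": -1, "Θ": 0}

Write exponents as rows T,Θ / cols γ,ΔT,ω,f,t,X1,X2,X3:
  T: [-1  0 -1 -1  1  0  0  0]
  Θ: [ 0  1  0  0  0 -3 -2  1]
  [T]: (2)·-1+(1)·0+(-2)·-1+(1)·-1+(1)·0+(1)·0 = -1
  [Θ]: (2)·0+(1)·1+(-2)·0+(1)·0+(1)·-2+(1)·1 = 0
⇒ T^-1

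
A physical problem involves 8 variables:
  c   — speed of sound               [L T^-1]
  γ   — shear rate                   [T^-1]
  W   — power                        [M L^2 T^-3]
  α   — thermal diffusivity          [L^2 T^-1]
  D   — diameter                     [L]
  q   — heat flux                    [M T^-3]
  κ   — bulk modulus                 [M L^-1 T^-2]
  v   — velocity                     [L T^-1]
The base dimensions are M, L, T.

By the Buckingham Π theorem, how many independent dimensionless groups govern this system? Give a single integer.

5

Exponent matrix [M,L,T] × [c,γ,W,α,D,q,κ,v]:
  M: [ 0  0  1  0  0  1  1  0]
  L: [ 1  0  2  2  1  0 -1  1]
  T: [-1 -1 -3 -1  0 -3 -2 -1]
RREF → pivots at {c,γ,W} ⇒ r = 3
n=8, r=3 ⇒ 5 dimensionless groups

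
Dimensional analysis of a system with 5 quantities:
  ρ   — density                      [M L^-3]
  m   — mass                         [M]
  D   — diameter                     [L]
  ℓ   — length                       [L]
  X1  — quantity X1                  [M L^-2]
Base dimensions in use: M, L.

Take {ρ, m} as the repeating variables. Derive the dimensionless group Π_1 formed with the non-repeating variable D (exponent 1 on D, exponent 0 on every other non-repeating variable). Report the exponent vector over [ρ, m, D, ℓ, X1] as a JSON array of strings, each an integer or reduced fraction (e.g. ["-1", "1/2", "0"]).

Dimensional matrix (M×L by ρ×m×D×ℓ×X1):
  M: [ 1  1  0  0  1]
  L: [-3  0  1  1 -2]
Echelon form has 2 nonzero rows (pivots: ρ,m)
Pivot set = {ρ,m}, free = {D,ℓ,X1}
RREF:
  r0: [   1    0 -1/3 -1/3  2/3]
  r1: [   0    1  1/3  1/3  1/3]
Fix exponent of D at 1, ℓ at 0, X1 at 0; solve each RREF row for its pivot's exponent:
  r0: exp(ρ) + (-1/3)·1 = 0 ⇒ exp(ρ) = 1/3
  r1: exp(m) + (1/3)·1 = 0 ⇒ exp(m) = -1/3
Π_1 = ρ^(1/3) · m^(-1/3) · D

["1/3", "-1/3", "1", "0", "0"]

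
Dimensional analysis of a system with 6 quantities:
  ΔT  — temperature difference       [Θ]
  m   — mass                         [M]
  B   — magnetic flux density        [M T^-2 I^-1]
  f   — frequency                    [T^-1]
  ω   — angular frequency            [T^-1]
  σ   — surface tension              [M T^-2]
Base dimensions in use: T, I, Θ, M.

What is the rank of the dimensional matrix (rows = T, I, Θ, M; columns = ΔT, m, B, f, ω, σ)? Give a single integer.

4

Exponent matrix [T,I,Θ,M] × [ΔT,m,B,f,ω,σ]:
  T: [ 0  0 -2 -1 -1 -2]
  I: [ 0  0 -1  0  0  0]
  Θ: [ 1  0  0  0  0  0]
  M: [ 0  1  1  0  0  1]
Echelon form has 4 nonzero rows (pivots: ΔT,m,B,f)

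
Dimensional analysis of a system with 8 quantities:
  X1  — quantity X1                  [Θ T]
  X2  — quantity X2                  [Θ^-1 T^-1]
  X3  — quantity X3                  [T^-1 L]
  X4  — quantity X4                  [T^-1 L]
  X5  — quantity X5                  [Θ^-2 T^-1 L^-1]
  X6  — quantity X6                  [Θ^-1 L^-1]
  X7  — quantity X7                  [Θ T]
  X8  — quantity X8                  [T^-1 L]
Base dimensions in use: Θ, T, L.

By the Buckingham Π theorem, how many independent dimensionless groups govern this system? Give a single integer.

6

Dimensional matrix (Θ×T×L by X1×X2×X3×X4×X5×X6×X7×X8):
  Θ: [ 1 -1  0  0 -2 -1  1  0]
  T: [ 1 -1 -1 -1 -1  0  1 -1]
  L: [ 0  0  1  1 -1 -1  0  1]
RREF → pivots at {X1,X3} ⇒ r = 2
8 vars − rank 2 = 6 Π groups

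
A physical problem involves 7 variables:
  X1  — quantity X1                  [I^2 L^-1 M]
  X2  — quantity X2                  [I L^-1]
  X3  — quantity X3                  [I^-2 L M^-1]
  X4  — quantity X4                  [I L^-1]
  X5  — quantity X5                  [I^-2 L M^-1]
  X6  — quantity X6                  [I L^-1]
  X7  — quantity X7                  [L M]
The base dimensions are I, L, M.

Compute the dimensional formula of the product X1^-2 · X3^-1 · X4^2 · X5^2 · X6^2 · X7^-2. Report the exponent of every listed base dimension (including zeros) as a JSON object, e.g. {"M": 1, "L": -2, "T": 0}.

Exponent matrix [I,L,M] × [X1,X2,X3,X4,X5,X6,X7]:
  I: [ 2  1 -2  1 -2  1  0]
  L: [-1 -1  1 -1  1 -1  1]
  M: [ 1  0 -1  0 -1  0  1]
  [I]: (-2)·2+(-1)·-2+(2)·1+(2)·-2+(2)·1+(-2)·0 = -2
  [L]: (-2)·-1+(-1)·1+(2)·-1+(2)·1+(2)·-1+(-2)·1 = -3
  [M]: (-2)·1+(-1)·-1+(2)·0+(2)·-1+(2)·0+(-2)·1 = -5
⇒ I^-2 L^-3 M^-5

{"I": -2, "L": -3, "M": -5}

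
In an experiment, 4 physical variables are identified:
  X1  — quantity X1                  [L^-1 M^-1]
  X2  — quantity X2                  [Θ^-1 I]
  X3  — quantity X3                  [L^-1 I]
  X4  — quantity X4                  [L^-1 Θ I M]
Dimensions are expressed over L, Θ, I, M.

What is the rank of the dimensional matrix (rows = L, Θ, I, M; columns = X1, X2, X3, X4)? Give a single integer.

3

Dimensional matrix (L×Θ×I×M by X1×X2×X3×X4):
  L: [-1  0 -1 -1]
  Θ: [ 0 -1  0  1]
  I: [ 0  1  1  1]
  M: [-1  0  0  1]
Echelon form has 3 nonzero rows (pivots: X1,X2,X3)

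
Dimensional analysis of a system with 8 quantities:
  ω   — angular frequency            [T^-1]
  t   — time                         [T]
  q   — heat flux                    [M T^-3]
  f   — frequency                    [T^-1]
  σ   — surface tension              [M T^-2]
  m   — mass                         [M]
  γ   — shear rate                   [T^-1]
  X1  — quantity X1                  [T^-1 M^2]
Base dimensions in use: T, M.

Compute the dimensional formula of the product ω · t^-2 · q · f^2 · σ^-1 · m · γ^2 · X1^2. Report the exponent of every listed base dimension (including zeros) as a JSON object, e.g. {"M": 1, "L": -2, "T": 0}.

{"T": -10, "M": 5}

Exponent matrix [T,M] × [ω,t,q,f,σ,m,γ,X1]:
  T: [-1  1 -3 -1 -2  0 -1 -1]
  M: [ 0  0  1  0  1  1  0  2]
  [T]: (1)·-1+(-2)·1+(1)·-3+(2)·-1+(-1)·-2+(1)·0+(2)·-1+(2)·-1 = -10
  [M]: (1)·0+(-2)·0+(1)·1+(2)·0+(-1)·1+(1)·1+(2)·0+(2)·2 = 5
⇒ T^-10 M^5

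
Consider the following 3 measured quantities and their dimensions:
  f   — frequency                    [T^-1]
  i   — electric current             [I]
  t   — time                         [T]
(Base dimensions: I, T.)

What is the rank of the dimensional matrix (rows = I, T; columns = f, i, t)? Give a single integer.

2

Dimensional matrix (I×T by f×i×t):
  I: [ 0  1  0]
  T: [-1  0  1]
RREF → pivots at {f,i} ⇒ r = 2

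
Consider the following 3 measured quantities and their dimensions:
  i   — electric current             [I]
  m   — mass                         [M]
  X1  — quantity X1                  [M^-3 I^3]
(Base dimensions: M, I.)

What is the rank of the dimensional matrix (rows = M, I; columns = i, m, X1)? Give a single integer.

2

Exponent matrix [M,I] × [i,m,X1]:
  M: [ 0  1 -3]
  I: [ 1  0  3]
Row reduction gives pivot columns i,m; rank = 2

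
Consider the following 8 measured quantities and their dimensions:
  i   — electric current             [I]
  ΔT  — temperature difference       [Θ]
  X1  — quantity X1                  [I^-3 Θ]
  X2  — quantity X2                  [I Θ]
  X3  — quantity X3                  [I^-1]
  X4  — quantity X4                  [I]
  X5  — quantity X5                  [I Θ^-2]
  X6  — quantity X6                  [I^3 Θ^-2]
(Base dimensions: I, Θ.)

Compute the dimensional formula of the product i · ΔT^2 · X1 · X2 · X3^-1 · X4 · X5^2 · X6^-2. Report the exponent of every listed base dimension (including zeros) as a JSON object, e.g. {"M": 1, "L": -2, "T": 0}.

Exponent matrix [I,Θ] × [i,ΔT,X1,X2,X3,X4,X5,X6]:
  I: [ 1  0 -3  1 -1  1  1  3]
  Θ: [ 0  1  1  1  0  0 -2 -2]
  [I]: (1)·1+(2)·0+(1)·-3+(1)·1+(-1)·-1+(1)·1+(2)·1+(-2)·3 = -3
  [Θ]: (1)·0+(2)·1+(1)·1+(1)·1+(-1)·0+(1)·0+(2)·-2+(-2)·-2 = 4
⇒ I^-3 Θ^4

{"I": -3, "Θ": 4}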